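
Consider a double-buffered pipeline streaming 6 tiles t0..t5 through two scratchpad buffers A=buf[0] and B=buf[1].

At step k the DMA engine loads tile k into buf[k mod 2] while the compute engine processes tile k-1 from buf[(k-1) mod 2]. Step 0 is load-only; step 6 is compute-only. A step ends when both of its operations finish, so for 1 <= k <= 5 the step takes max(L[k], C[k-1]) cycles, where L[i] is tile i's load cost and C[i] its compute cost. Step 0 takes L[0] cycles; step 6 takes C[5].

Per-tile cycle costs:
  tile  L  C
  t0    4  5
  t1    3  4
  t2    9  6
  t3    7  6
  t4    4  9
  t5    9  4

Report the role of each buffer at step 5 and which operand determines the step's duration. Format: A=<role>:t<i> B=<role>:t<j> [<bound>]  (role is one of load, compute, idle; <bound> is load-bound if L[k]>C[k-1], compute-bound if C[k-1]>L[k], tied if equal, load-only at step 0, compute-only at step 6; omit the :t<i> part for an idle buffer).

step 5: A=compute:t4 B=load:t5 [tied]

  0. 4=4c; end=4; A:t0 B:-
  1. max(3,5)=5c; end=9; A:t0 B:t1
  2. max(9,4)=9c; end=18; A:t2 B:t1
  3. max(7,6)=7c; end=25; A:t2 B:t3
  4. max(4,6)=6c; end=31; A:t4 B:t3
  5. max(9,9)=9c; end=40; A:t4 B:t5
  6. 4=4c; end=44; A:t4 B:t5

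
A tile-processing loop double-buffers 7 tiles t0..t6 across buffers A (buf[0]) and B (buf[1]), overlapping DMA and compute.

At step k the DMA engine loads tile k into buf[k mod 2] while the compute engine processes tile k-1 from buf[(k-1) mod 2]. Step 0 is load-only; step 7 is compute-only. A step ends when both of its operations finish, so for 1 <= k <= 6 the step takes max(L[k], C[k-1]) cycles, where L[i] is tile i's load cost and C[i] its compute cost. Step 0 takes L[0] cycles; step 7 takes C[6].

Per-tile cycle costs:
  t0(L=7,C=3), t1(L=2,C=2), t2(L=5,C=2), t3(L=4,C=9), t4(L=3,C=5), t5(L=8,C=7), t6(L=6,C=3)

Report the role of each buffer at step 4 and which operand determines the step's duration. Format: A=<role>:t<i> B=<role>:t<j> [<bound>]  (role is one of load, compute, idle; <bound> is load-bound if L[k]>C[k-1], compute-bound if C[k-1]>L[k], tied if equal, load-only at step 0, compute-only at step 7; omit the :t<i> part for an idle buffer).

step 4: A=load:t4 B=compute:t3 [compute-bound]

  0. 7=7c; end=7; A:t0 B:-
  1. max(2,3)=3c; end=10; A:t0 B:t1
  2. max(5,2)=5c; end=15; A:t2 B:t1
  3. max(4,2)=4c; end=19; A:t2 B:t3
  4. max(3,9)=9c; end=28; A:t4 B:t3
  5. max(8,5)=8c; end=36; A:t4 B:t5
  6. max(6,7)=7c; end=43; A:t6 B:t5
  7. 3=3c; end=46; A:t6 B:t5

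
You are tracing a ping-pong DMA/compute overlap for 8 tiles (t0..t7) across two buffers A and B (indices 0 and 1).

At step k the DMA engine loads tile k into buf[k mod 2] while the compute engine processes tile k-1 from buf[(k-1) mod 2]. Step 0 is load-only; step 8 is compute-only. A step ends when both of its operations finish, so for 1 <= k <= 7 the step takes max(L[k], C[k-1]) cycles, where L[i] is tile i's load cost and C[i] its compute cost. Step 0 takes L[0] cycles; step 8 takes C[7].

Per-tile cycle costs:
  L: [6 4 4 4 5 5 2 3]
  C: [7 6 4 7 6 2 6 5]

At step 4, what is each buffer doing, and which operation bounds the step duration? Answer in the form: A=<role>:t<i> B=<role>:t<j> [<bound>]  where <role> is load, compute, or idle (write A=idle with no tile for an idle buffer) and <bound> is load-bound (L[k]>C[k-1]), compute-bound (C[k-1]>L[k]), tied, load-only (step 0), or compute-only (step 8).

step 4: A=load:t4 B=compute:t3 [compute-bound]

k=0 load=t0/6c comp=- wait=6 total=6
k=1 load=t1/4c comp=t0/7c wait=7 total=13
k=2 load=t2/4c comp=t1/6c wait=6 total=19
k=3 load=t3/4c comp=t2/4c wait=4 total=23
k=4 load=t4/5c comp=t3/7c wait=7 total=30
k=5 load=t5/5c comp=t4/6c wait=6 total=36
k=6 load=t6/2c comp=t5/2c wait=2 total=38
k=7 load=t7/3c comp=t6/6c wait=6 total=44
k=8 load=- comp=t7/5c wait=5 total=49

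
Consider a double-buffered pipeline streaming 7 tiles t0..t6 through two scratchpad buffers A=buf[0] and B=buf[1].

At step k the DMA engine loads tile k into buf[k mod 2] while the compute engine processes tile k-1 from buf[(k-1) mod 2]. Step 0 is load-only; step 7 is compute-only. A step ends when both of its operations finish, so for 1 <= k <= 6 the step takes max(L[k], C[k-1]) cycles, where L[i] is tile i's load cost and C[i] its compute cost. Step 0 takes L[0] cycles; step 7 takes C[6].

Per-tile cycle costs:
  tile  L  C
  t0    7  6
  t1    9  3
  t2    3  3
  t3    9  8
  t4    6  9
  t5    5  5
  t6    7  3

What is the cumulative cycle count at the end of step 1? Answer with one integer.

step 0: L[0]=7 → dur=7, Σ=7 | A=load:t0 B=idle [load-only]
step 1: L[1]=9 C[0]=6 → dur=9, Σ=16 | A=compute:t0 B=load:t1 [load-bound]
step 2: L[2]=3 C[1]=3 → dur=3, Σ=19 | A=load:t2 B=compute:t1 [tied]
step 3: L[3]=9 C[2]=3 → dur=9, Σ=28 | A=compute:t2 B=load:t3 [load-bound]
step 4: L[4]=6 C[3]=8 → dur=8, Σ=36 | A=load:t4 B=compute:t3 [compute-bound]
step 5: L[5]=5 C[4]=9 → dur=9, Σ=45 | A=compute:t4 B=load:t5 [compute-bound]
step 6: L[6]=7 C[5]=5 → dur=7, Σ=52 | A=load:t6 B=compute:t5 [load-bound]
step 7: C[6]=3 → dur=3, Σ=55 | A=compute:t6 B=idle [compute-only]

end_cycle[1] = 16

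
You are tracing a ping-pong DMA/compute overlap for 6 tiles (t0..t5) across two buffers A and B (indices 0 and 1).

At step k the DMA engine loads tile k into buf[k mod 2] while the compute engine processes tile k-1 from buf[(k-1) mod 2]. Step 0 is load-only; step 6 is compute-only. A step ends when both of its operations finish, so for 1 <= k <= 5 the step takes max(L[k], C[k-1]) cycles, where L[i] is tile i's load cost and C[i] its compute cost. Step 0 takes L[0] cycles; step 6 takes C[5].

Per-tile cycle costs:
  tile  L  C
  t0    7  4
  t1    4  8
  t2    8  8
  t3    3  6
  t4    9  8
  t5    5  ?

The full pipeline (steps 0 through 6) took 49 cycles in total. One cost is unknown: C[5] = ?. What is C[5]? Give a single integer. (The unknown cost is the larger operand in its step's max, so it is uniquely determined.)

C[5] = 5

step 0 = dur = L[0]=7 = 7
step 1 = dur = max(L[1]=4, C[0]=4) = 4
step 2 = dur = max(L[2]=8, C[1]=8) = 8
step 3 = dur = max(L[3]=3, C[2]=8) = 8
step 4 = dur = max(L[4]=9, C[3]=6) = 9
step 5 = dur = max(L[5]=5, C[4]=8) = 8
step 6 = dur = C[5]=? = C[5]  (unknown; binding)
sum of known step durations = 44
dur[6] = total - known = 49 - 44 = 5
C[5] is the binding max in step 6, so C[5] = dur[6] = 5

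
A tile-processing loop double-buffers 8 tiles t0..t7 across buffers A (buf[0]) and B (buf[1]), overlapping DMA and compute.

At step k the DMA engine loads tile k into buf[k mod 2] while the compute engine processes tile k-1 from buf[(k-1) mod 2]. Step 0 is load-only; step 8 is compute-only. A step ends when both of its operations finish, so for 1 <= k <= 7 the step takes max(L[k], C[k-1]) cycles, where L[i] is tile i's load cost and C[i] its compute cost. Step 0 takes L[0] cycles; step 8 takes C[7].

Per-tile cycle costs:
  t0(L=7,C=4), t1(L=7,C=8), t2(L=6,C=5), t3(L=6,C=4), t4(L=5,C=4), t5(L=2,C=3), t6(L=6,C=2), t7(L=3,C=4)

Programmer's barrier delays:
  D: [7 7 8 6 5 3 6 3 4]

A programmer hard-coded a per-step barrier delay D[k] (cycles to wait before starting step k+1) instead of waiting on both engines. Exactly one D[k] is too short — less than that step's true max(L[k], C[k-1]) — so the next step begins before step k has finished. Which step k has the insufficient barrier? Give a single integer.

step 0: need L[0]=7 = 7; D[0]=7 ok
step 1: need max(L[1]=7,C[0]=4) = 7; D[1]=7 ok
step 2: need max(L[2]=6,C[1]=8) = 8; D[2]=8 ok
step 3: need max(L[3]=6,C[2]=5) = 6; D[3]=6 ok
step 4: need max(L[4]=5,C[3]=4) = 5; D[4]=5 ok
step 5: need max(L[5]=2,C[4]=4) = 4; D[5]=3 SHORT
step 6: need max(L[6]=6,C[5]=3) = 6; D[6]=6 ok
step 7: need max(L[7]=3,C[6]=2) = 3; D[7]=3 ok
step 8: need C[7]=4 = 4; D[8]=4 ok

hazard at step 5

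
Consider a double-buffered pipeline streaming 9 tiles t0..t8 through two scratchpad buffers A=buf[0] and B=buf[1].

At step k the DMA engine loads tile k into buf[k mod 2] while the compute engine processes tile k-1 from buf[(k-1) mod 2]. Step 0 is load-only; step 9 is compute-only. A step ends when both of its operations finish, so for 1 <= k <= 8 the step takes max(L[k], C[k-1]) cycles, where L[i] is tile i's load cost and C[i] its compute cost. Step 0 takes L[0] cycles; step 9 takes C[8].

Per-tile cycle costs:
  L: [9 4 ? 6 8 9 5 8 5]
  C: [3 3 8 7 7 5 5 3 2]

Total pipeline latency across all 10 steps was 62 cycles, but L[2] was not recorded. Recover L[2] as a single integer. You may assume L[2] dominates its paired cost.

step 0: dur = L[0]=9 = 9
step 1: dur = max(L[1]=4, C[0]=3) = 4
step 2: dur = max(L[2]=?, C[1]=3) = L[2]  (unknown; binding)
step 3: dur = max(L[3]=6, C[2]=8) = 8
step 4: dur = max(L[4]=8, C[3]=7) = 8
step 5: dur = max(L[5]=9, C[4]=7) = 9
step 6: dur = max(L[6]=5, C[5]=5) = 5
step 7: dur = max(L[7]=8, C[6]=5) = 8
step 8: dur = max(L[8]=5, C[7]=3) = 5
step 9: dur = C[8]=2 = 2
sum of known step durations = 58
dur[2] = total - known = 62 - 58 = 4
L[2] is the binding max in step 2, so L[2] = dur[2] = 4

L[2] = 4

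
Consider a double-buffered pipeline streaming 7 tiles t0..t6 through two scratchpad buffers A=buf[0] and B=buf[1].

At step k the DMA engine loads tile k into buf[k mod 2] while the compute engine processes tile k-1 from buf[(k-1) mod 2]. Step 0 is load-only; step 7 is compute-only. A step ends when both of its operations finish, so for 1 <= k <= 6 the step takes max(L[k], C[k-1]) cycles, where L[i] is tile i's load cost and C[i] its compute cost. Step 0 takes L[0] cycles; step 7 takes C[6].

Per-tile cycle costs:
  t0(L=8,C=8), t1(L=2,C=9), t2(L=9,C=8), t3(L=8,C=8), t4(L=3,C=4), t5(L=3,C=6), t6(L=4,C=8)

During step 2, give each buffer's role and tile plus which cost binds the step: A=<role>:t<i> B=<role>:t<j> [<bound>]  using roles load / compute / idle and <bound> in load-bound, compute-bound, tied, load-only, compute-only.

step 0: L[0]=8 → dur=8, Σ=8 | A=load:t0 B=idle [load-only]
step 1: L[1]=2 C[0]=8 → dur=8, Σ=16 | A=compute:t0 B=load:t1 [compute-bound]
step 2: L[2]=9 C[1]=9 → dur=9, Σ=25 | A=load:t2 B=compute:t1 [tied]
step 3: L[3]=8 C[2]=8 → dur=8, Σ=33 | A=compute:t2 B=load:t3 [tied]
step 4: L[4]=3 C[3]=8 → dur=8, Σ=41 | A=load:t4 B=compute:t3 [compute-bound]
step 5: L[5]=3 C[4]=4 → dur=4, Σ=45 | A=compute:t4 B=load:t5 [compute-bound]
step 6: L[6]=4 C[5]=6 → dur=6, Σ=51 | A=load:t6 B=compute:t5 [compute-bound]
step 7: C[6]=8 → dur=8, Σ=59 | A=compute:t6 B=idle [compute-only]

step 2: A=load:t2 B=compute:t1 [tied]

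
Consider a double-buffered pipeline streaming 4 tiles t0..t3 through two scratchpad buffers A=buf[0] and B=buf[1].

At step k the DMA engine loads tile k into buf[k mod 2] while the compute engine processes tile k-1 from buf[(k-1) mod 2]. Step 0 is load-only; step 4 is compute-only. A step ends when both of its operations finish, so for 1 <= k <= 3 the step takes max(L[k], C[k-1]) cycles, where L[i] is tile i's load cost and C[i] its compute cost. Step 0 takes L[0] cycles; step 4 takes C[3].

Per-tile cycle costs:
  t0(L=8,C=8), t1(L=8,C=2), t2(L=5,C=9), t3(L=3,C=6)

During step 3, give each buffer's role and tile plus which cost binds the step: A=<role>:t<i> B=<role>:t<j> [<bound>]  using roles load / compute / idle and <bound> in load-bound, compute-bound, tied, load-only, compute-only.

step 3: A=compute:t2 B=load:t3 [compute-bound]

  0. 8=8c; end=8; A:t0 B:-
  1. max(8,8)=8c; end=16; A:t0 B:t1
  2. max(5,2)=5c; end=21; A:t2 B:t1
  3. max(3,9)=9c; end=30; A:t2 B:t3
  4. 6=6c; end=36; A:t2 B:t3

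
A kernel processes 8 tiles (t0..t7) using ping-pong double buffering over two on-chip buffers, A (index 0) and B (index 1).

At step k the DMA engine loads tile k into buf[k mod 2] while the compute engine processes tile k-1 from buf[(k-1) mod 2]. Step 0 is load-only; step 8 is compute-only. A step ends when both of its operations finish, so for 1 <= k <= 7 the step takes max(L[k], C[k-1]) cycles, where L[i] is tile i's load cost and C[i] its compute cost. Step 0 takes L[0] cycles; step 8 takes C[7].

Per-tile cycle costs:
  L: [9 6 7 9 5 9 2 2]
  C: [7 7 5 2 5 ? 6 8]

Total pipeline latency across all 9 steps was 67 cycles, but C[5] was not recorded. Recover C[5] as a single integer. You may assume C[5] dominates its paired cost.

C[5] = 7

step 0: dur = L[0]=9 = 9
step 1: dur = max(L[1]=6, C[0]=7) = 7
step 2: dur = max(L[2]=7, C[1]=7) = 7
step 3: dur = max(L[3]=9, C[2]=5) = 9
step 4: dur = max(L[4]=5, C[3]=2) = 5
step 5: dur = max(L[5]=9, C[4]=5) = 9
step 6: dur = max(L[6]=2, C[5]=?) = C[5]  (unknown; binding)
step 7: dur = max(L[7]=2, C[6]=6) = 6
step 8: dur = C[7]=8 = 8
sum of known step durations = 60
dur[6] = total - known = 67 - 60 = 7
C[5] is the binding max in step 6, so C[5] = dur[6] = 7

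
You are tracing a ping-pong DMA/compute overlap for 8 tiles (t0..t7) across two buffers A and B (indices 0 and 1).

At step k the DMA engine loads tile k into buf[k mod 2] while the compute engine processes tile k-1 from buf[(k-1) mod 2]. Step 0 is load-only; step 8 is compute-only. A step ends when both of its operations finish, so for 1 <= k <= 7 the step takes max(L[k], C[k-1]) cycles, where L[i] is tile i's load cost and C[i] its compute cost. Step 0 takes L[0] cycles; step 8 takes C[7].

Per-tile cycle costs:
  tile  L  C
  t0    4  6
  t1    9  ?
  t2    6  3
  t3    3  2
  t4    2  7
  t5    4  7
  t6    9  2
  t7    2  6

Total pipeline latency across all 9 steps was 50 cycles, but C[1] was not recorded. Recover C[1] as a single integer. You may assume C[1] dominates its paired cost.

step 0: dur = L[0]=4 = 4
step 1: dur = max(L[1]=9, C[0]=6) = 9
step 2: dur = max(L[2]=6, C[1]=?) = C[1]  (unknown; binding)
step 3: dur = max(L[3]=3, C[2]=3) = 3
step 4: dur = max(L[4]=2, C[3]=2) = 2
step 5: dur = max(L[5]=4, C[4]=7) = 7
step 6: dur = max(L[6]=9, C[5]=7) = 9
step 7: dur = max(L[7]=2, C[6]=2) = 2
step 8: dur = C[7]=6 = 6
sum of known step durations = 42
dur[2] = total - known = 50 - 42 = 8
C[1] is the binding max in step 2, so C[1] = dur[2] = 8

C[1] = 8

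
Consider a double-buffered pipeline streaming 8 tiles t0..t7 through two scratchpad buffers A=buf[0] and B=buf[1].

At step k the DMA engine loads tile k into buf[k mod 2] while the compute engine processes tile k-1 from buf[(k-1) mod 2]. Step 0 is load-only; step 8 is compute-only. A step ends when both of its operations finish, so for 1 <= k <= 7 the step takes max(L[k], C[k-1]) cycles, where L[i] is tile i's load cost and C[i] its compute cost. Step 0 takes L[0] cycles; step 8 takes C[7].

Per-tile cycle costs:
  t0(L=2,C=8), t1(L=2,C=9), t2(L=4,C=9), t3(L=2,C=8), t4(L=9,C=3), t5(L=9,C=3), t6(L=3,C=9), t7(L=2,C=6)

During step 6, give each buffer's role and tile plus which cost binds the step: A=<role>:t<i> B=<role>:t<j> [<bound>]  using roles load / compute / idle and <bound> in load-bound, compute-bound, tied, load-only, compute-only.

step 0: L[0]=2 → dur=2, Σ=2 | A=load:t0 B=idle [load-only]
step 1: L[1]=2 C[0]=8 → dur=8, Σ=10 | A=compute:t0 B=load:t1 [compute-bound]
step 2: L[2]=4 C[1]=9 → dur=9, Σ=19 | A=load:t2 B=compute:t1 [compute-bound]
step 3: L[3]=2 C[2]=9 → dur=9, Σ=28 | A=compute:t2 B=load:t3 [compute-bound]
step 4: L[4]=9 C[3]=8 → dur=9, Σ=37 | A=load:t4 B=compute:t3 [load-bound]
step 5: L[5]=9 C[4]=3 → dur=9, Σ=46 | A=compute:t4 B=load:t5 [load-bound]
step 6: L[6]=3 C[5]=3 → dur=3, Σ=49 | A=load:t6 B=compute:t5 [tied]
step 7: L[7]=2 C[6]=9 → dur=9, Σ=58 | A=compute:t6 B=load:t7 [compute-bound]
step 8: C[7]=6 → dur=6, Σ=64 | A=idle B=compute:t7 [compute-only]

step 6: A=load:t6 B=compute:t5 [tied]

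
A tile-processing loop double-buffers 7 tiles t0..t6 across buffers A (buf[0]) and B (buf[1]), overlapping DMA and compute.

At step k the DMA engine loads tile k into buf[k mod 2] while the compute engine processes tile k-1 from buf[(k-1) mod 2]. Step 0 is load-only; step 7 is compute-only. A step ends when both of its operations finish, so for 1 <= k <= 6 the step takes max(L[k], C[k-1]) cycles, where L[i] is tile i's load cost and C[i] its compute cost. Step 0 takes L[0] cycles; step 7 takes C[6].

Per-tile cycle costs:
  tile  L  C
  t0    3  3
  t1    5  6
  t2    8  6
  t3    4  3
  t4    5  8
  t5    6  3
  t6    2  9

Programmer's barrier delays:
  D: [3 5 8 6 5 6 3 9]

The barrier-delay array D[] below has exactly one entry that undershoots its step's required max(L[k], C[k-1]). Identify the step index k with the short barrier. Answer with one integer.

hazard at step 5

k=0 barrier L[0]=3→3c, D[0]=3 ok
k=1 barrier max(L[1]=5,C[0]=3)→5c, D[1]=5 ok
k=2 barrier max(L[2]=8,C[1]=6)→8c, D[2]=8 ok
k=3 barrier max(L[3]=4,C[2]=6)→6c, D[3]=6 ok
k=4 barrier max(L[4]=5,C[3]=3)→5c, D[4]=5 ok
k=5 barrier max(L[5]=6,C[4]=8)→8c, D[5]=6 SHORT
k=6 barrier max(L[6]=2,C[5]=3)→3c, D[6]=3 ok
k=7 barrier C[6]=9→9c, D[7]=9 ok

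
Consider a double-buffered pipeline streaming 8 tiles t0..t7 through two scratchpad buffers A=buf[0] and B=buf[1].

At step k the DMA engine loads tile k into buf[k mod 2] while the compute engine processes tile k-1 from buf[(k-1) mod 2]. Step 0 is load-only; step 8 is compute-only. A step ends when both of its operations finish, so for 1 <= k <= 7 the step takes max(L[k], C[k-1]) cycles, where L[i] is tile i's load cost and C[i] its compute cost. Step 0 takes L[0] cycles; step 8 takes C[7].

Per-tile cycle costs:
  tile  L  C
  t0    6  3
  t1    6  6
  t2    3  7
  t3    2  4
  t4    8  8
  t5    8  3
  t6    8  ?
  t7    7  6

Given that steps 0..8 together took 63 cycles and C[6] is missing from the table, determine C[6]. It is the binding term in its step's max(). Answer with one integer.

step 0 = dur = L[0]=6 = 6
step 1 = dur = max(L[1]=6, C[0]=3) = 6
step 2 = dur = max(L[2]=3, C[1]=6) = 6
step 3 = dur = max(L[3]=2, C[2]=7) = 7
step 4 = dur = max(L[4]=8, C[3]=4) = 8
step 5 = dur = max(L[5]=8, C[4]=8) = 8
step 6 = dur = max(L[6]=8, C[5]=3) = 8
step 7 = dur = max(L[7]=7, C[6]=?) = C[6]  (unknown; binding)
step 8 = dur = C[7]=6 = 6
sum of known step durations = 55
dur[7] = total - known = 63 - 55 = 8
C[6] is the binding max in step 7, so C[6] = dur[7] = 8

C[6] = 8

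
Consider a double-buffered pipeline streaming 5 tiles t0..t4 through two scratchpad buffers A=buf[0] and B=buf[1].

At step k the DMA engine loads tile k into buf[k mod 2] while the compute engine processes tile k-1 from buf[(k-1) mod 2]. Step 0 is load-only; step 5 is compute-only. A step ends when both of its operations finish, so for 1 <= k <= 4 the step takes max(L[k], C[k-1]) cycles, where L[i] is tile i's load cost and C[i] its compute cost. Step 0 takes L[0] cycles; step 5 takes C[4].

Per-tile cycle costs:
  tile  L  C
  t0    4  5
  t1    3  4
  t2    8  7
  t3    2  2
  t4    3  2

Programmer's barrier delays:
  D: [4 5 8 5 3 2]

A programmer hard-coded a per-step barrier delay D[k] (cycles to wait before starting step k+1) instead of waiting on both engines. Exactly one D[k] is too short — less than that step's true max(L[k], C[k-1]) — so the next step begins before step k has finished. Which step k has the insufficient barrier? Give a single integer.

hazard at step 3

k=0 barrier L[0]=4→4c, D[0]=4 ok
k=1 barrier max(L[1]=3,C[0]=5)→5c, D[1]=5 ok
k=2 barrier max(L[2]=8,C[1]=4)→8c, D[2]=8 ok
k=3 barrier max(L[3]=2,C[2]=7)→7c, D[3]=5 SHORT
k=4 barrier max(L[4]=3,C[3]=2)→3c, D[4]=3 ok
k=5 barrier C[4]=2→2c, D[5]=2 ok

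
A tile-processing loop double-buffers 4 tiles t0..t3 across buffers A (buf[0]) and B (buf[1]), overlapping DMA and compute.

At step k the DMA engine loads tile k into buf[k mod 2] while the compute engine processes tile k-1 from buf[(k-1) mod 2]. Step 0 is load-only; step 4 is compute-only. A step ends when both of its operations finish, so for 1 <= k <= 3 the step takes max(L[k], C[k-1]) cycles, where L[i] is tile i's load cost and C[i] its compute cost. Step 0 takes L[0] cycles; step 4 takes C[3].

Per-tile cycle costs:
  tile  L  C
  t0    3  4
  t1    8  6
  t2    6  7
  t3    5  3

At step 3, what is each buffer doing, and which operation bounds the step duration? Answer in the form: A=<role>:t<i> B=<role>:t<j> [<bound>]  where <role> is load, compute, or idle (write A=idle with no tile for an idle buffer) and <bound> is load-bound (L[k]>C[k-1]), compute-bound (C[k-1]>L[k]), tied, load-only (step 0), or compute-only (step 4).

  0. 3=3c; end=3; A:t0 B:-
  1. max(8,4)=8c; end=11; A:t0 B:t1
  2. max(6,6)=6c; end=17; A:t2 B:t1
  3. max(5,7)=7c; end=24; A:t2 B:t3
  4. 3=3c; end=27; A:t2 B:t3

step 3: A=compute:t2 B=load:t3 [compute-bound]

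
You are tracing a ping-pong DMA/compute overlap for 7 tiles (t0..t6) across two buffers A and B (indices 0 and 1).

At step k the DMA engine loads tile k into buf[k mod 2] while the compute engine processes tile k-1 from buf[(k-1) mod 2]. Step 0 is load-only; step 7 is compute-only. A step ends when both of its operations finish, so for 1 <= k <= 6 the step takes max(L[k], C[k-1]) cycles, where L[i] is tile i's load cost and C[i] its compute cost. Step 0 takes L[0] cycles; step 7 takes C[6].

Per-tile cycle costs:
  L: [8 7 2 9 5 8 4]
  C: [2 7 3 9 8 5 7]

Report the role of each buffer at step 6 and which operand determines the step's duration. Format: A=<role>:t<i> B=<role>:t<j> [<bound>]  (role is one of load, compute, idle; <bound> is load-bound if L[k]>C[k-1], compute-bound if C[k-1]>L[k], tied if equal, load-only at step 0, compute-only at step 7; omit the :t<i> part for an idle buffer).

  0. 8=8c; end=8; A:t0 B:-
  1. max(7,2)=7c; end=15; A:t0 B:t1
  2. max(2,7)=7c; end=22; A:t2 B:t1
  3. max(9,3)=9c; end=31; A:t2 B:t3
  4. max(5,9)=9c; end=40; A:t4 B:t3
  5. max(8,8)=8c; end=48; A:t4 B:t5
  6. max(4,5)=5c; end=53; A:t6 B:t5
  7. 7=7c; end=60; A:t6 B:t5

step 6: A=load:t6 B=compute:t5 [compute-bound]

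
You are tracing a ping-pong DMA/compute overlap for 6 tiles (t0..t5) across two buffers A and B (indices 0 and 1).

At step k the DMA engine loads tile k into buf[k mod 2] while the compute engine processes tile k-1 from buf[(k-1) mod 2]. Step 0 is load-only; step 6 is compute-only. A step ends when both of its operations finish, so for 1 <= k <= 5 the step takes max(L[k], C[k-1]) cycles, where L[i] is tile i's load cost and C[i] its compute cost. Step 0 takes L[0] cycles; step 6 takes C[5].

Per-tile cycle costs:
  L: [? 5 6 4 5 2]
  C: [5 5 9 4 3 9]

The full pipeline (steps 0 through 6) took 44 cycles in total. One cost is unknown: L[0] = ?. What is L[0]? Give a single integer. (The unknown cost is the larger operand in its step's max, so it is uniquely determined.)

step 0 = dur = L[0]=? = L[0]  (unknown; binding)
step 1 = dur = max(L[1]=5, C[0]=5) = 5
step 2 = dur = max(L[2]=6, C[1]=5) = 6
step 3 = dur = max(L[3]=4, C[2]=9) = 9
step 4 = dur = max(L[4]=5, C[3]=4) = 5
step 5 = dur = max(L[5]=2, C[4]=3) = 3
step 6 = dur = C[5]=9 = 9
sum of known step durations = 37
dur[0] = total - known = 44 - 37 = 7
L[0] is the binding max in step 0, so L[0] = dur[0] = 7

L[0] = 7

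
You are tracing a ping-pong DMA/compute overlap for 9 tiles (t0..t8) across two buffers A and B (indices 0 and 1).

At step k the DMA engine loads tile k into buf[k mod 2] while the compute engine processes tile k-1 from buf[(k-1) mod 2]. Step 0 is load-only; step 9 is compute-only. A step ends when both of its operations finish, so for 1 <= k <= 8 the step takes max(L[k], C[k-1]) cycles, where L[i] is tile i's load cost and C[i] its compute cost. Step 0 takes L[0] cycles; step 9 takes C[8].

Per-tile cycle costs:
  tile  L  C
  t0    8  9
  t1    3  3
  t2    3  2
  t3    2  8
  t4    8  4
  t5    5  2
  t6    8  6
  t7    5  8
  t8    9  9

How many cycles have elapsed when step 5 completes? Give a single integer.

end_cycle[5] = 35

k=0 load=t0/8c comp=- wait=8 total=8
k=1 load=t1/3c comp=t0/9c wait=9 total=17
k=2 load=t2/3c comp=t1/3c wait=3 total=20
k=3 load=t3/2c comp=t2/2c wait=2 total=22
k=4 load=t4/8c comp=t3/8c wait=8 total=30
k=5 load=t5/5c comp=t4/4c wait=5 total=35
k=6 load=t6/8c comp=t5/2c wait=8 total=43
k=7 load=t7/5c comp=t6/6c wait=6 total=49
k=8 load=t8/9c comp=t7/8c wait=9 total=58
k=9 load=- comp=t8/9c wait=9 total=67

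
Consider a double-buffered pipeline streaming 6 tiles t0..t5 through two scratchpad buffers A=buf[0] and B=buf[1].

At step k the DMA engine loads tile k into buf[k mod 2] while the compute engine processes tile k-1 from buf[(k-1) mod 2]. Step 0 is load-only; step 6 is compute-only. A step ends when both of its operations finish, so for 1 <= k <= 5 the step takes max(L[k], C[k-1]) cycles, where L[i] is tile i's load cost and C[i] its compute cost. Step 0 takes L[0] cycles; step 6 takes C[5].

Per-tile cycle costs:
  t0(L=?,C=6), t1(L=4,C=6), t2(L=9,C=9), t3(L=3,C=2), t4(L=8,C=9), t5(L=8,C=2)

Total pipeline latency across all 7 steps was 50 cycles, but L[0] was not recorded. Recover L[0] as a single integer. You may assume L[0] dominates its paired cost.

step 0: dur = L[0]=? = L[0]  (unknown; binding)
step 1: dur = max(L[1]=4, C[0]=6) = 6
step 2: dur = max(L[2]=9, C[1]=6) = 9
step 3: dur = max(L[3]=3, C[2]=9) = 9
step 4: dur = max(L[4]=8, C[3]=2) = 8
step 5: dur = max(L[5]=8, C[4]=9) = 9
step 6: dur = C[5]=2 = 2
sum of known step durations = 43
dur[0] = total - known = 50 - 43 = 7
L[0] is the binding max in step 0, so L[0] = dur[0] = 7

L[0] = 7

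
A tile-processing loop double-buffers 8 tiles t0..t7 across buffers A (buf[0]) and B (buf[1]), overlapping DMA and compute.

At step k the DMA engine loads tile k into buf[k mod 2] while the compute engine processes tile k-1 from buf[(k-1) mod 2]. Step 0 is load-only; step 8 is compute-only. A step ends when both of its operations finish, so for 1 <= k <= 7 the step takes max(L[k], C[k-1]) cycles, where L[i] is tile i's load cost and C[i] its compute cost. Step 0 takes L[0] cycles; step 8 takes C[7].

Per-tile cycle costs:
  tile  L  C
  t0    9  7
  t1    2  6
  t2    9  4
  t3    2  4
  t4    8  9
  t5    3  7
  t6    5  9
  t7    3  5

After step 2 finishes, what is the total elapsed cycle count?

end_cycle[2] = 25

[0] DMA t0→A (9c) ∥ CU idle ⇒ 9c, clock 9
[1] DMA t1→B (2c) ∥ CU A:t0 (7c) ⇒ 7c, clock 16
[2] DMA t2→A (9c) ∥ CU B:t1 (6c) ⇒ 9c, clock 25
[3] DMA t3→B (2c) ∥ CU A:t2 (4c) ⇒ 4c, clock 29
[4] DMA t4→A (8c) ∥ CU B:t3 (4c) ⇒ 8c, clock 37
[5] DMA t5→B (3c) ∥ CU A:t4 (9c) ⇒ 9c, clock 46
[6] DMA t6→A (5c) ∥ CU B:t5 (7c) ⇒ 7c, clock 53
[7] DMA t7→B (3c) ∥ CU A:t6 (9c) ⇒ 9c, clock 62
[8] DMA idle ∥ CU B:t7 (5c) ⇒ 5c, clock 67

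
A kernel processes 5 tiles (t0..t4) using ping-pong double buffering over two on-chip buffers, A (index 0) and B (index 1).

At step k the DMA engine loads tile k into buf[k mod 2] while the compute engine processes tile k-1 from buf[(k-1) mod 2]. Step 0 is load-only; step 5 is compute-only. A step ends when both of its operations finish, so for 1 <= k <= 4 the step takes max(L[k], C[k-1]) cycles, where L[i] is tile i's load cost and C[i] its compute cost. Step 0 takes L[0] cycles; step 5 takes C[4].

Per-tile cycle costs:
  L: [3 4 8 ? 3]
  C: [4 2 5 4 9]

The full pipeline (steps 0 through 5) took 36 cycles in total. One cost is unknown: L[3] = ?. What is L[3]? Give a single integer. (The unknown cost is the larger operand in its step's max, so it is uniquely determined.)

L[3] = 8

step 0 | dur = L[0]=3 = 3
step 1 | dur = max(L[1]=4, C[0]=4) = 4
step 2 | dur = max(L[2]=8, C[1]=2) = 8
step 3 | dur = max(L[3]=?, C[2]=5) = L[3]  (unknown; binding)
step 4 | dur = max(L[4]=3, C[3]=4) = 4
step 5 | dur = C[4]=9 = 9
sum of known step durations = 28
dur[3] = total - known = 36 - 28 = 8
L[3] is the binding max in step 3, so L[3] = dur[3] = 8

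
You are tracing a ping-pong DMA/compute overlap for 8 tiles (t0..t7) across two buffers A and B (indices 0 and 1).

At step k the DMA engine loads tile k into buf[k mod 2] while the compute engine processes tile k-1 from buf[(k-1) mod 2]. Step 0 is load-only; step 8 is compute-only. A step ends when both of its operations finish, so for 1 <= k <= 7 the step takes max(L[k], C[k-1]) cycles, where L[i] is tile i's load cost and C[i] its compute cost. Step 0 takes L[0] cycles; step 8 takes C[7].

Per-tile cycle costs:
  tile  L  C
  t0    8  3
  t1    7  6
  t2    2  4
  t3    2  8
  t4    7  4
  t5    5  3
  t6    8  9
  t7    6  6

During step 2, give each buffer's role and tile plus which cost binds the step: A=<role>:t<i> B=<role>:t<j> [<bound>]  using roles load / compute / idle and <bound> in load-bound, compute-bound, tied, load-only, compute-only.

step 2: A=load:t2 B=compute:t1 [compute-bound]

  0. 8=8c; end=8; A:t0 B:-
  1. max(7,3)=7c; end=15; A:t0 B:t1
  2. max(2,6)=6c; end=21; A:t2 B:t1
  3. max(2,4)=4c; end=25; A:t2 B:t3
  4. max(7,8)=8c; end=33; A:t4 B:t3
  5. max(5,4)=5c; end=38; A:t4 B:t5
  6. max(8,3)=8c; end=46; A:t6 B:t5
  7. max(6,9)=9c; end=55; A:t6 B:t7
  8. 6=6c; end=61; A:t6 B:t7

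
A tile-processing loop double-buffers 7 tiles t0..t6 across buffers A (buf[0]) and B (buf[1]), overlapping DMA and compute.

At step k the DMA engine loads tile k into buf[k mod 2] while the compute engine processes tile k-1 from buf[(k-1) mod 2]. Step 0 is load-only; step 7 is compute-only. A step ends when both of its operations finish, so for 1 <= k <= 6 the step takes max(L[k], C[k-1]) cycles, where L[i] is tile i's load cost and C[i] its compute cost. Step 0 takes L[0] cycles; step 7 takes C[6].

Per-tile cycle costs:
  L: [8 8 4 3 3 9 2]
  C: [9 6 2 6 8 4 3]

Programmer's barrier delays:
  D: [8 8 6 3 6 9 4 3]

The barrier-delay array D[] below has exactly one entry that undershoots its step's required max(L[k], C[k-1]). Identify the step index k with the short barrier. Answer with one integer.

hazard at step 1

step 0: need L[0]=8 = 8; D[0]=8 ok
step 1: need max(L[1]=8,C[0]=9) = 9; D[1]=8 SHORT
step 2: need max(L[2]=4,C[1]=6) = 6; D[2]=6 ok
step 3: need max(L[3]=3,C[2]=2) = 3; D[3]=3 ok
step 4: need max(L[4]=3,C[3]=6) = 6; D[4]=6 ok
step 5: need max(L[5]=9,C[4]=8) = 9; D[5]=9 ok
step 6: need max(L[6]=2,C[5]=4) = 4; D[6]=4 ok
step 7: need C[6]=3 = 3; D[7]=3 ok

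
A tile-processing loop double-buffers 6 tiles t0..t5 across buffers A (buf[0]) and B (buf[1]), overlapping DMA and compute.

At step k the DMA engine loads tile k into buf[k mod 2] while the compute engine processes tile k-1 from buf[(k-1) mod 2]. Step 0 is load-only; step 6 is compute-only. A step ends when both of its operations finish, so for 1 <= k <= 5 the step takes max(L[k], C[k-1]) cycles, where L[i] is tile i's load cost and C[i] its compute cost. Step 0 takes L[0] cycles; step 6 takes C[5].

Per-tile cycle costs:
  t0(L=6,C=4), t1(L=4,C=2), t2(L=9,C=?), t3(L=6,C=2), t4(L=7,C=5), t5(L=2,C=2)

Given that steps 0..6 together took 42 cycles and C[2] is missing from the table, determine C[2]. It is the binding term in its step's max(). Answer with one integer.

C[2] = 9

step 0 | dur = L[0]=6 = 6
step 1 | dur = max(L[1]=4, C[0]=4) = 4
step 2 | dur = max(L[2]=9, C[1]=2) = 9
step 3 | dur = max(L[3]=6, C[2]=?) = C[2]  (unknown; binding)
step 4 | dur = max(L[4]=7, C[3]=2) = 7
step 5 | dur = max(L[5]=2, C[4]=5) = 5
step 6 | dur = C[5]=2 = 2
sum of known step durations = 33
dur[3] = total - known = 42 - 33 = 9
C[2] is the binding max in step 3, so C[2] = dur[3] = 9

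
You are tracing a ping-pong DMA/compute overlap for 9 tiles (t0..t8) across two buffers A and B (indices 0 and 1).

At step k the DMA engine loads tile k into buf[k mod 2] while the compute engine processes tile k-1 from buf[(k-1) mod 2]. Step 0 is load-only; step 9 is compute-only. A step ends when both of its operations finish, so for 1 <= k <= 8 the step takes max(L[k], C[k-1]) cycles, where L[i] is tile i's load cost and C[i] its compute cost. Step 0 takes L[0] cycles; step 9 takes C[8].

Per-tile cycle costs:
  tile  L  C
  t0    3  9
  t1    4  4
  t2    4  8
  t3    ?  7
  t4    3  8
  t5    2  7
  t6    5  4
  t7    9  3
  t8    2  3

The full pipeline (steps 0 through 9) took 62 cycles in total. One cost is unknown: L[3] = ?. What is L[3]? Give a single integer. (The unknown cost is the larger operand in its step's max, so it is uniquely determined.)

L[3] = 9

step 0 → dur = L[0]=3 = 3
step 1 → dur = max(L[1]=4, C[0]=9) = 9
step 2 → dur = max(L[2]=4, C[1]=4) = 4
step 3 → dur = max(L[3]=?, C[2]=8) = L[3]  (unknown; binding)
step 4 → dur = max(L[4]=3, C[3]=7) = 7
step 5 → dur = max(L[5]=2, C[4]=8) = 8
step 6 → dur = max(L[6]=5, C[5]=7) = 7
step 7 → dur = max(L[7]=9, C[6]=4) = 9
step 8 → dur = max(L[8]=2, C[7]=3) = 3
step 9 → dur = C[8]=3 = 3
sum of known step durations = 53
dur[3] = total - known = 62 - 53 = 9
L[3] is the binding max in step 3, so L[3] = dur[3] = 9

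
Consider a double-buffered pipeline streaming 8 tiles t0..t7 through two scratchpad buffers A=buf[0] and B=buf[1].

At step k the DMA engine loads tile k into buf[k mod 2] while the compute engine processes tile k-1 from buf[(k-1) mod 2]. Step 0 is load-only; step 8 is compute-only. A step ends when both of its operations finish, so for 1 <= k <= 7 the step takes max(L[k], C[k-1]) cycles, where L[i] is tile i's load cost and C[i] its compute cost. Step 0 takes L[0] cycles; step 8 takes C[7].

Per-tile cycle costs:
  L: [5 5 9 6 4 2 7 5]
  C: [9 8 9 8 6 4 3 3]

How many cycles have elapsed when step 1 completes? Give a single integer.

k=0 load=t0/5c comp=- wait=5 total=5
k=1 load=t1/5c comp=t0/9c wait=9 total=14
k=2 load=t2/9c comp=t1/8c wait=9 total=23
k=3 load=t3/6c comp=t2/9c wait=9 total=32
k=4 load=t4/4c comp=t3/8c wait=8 total=40
k=5 load=t5/2c comp=t4/6c wait=6 total=46
k=6 load=t6/7c comp=t5/4c wait=7 total=53
k=7 load=t7/5c comp=t6/3c wait=5 total=58
k=8 load=- comp=t7/3c wait=3 total=61

end_cycle[1] = 14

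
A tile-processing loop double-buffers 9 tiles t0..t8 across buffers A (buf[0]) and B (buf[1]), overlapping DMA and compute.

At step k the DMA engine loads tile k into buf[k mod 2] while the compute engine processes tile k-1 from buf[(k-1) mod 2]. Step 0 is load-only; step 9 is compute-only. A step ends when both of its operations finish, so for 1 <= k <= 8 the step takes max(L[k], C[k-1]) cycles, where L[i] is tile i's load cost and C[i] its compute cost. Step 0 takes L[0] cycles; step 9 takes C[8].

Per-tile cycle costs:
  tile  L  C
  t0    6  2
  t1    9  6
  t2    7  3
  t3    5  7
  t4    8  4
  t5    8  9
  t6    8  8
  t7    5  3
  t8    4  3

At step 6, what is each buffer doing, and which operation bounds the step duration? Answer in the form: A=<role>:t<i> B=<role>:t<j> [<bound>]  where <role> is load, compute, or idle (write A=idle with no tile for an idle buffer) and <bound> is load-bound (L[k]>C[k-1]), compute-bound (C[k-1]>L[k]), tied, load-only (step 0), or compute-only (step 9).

step 6: A=load:t6 B=compute:t5 [compute-bound]

  0. 6=6c; end=6; A:t0 B:-
  1. max(9,2)=9c; end=15; A:t0 B:t1
  2. max(7,6)=7c; end=22; A:t2 B:t1
  3. max(5,3)=5c; end=27; A:t2 B:t3
  4. max(8,7)=8c; end=35; A:t4 B:t3
  5. max(8,4)=8c; end=43; A:t4 B:t5
  6. max(8,9)=9c; end=52; A:t6 B:t5
  7. max(5,8)=8c; end=60; A:t6 B:t7
  8. max(4,3)=4c; end=64; A:t8 B:t7
  9. 3=3c; end=67; A:t8 B:t7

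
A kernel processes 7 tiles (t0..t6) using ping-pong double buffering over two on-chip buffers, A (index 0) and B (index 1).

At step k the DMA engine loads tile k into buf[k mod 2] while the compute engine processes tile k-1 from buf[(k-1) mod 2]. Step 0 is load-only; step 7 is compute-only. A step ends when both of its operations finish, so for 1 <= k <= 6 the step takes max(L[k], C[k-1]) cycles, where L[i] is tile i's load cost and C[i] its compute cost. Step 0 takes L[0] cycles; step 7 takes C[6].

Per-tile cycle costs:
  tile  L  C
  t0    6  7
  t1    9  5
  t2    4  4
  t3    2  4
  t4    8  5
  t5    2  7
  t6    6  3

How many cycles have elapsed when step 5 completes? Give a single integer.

  0. 6=6c; end=6; A:t0 B:-
  1. max(9,7)=9c; end=15; A:t0 B:t1
  2. max(4,5)=5c; end=20; A:t2 B:t1
  3. max(2,4)=4c; end=24; A:t2 B:t3
  4. max(8,4)=8c; end=32; A:t4 B:t3
  5. max(2,5)=5c; end=37; A:t4 B:t5
  6. max(6,7)=7c; end=44; A:t6 B:t5
  7. 3=3c; end=47; A:t6 B:t5

end_cycle[5] = 37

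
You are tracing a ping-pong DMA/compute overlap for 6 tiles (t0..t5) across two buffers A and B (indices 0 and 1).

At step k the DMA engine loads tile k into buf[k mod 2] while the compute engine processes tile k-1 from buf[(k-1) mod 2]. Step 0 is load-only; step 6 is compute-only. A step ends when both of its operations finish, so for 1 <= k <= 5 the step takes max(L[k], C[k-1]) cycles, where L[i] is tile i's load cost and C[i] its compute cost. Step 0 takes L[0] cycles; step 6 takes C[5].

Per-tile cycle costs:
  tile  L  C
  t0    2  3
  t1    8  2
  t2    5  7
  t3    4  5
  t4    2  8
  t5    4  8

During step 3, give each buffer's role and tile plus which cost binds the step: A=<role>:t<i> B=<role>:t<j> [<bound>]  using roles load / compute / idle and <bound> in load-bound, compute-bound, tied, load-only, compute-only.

  0. 2=2c; end=2; A:t0 B:-
  1. max(8,3)=8c; end=10; A:t0 B:t1
  2. max(5,2)=5c; end=15; A:t2 B:t1
  3. max(4,7)=7c; end=22; A:t2 B:t3
  4. max(2,5)=5c; end=27; A:t4 B:t3
  5. max(4,8)=8c; end=35; A:t4 B:t5
  6. 8=8c; end=43; A:t4 B:t5

step 3: A=compute:t2 B=load:t3 [compute-bound]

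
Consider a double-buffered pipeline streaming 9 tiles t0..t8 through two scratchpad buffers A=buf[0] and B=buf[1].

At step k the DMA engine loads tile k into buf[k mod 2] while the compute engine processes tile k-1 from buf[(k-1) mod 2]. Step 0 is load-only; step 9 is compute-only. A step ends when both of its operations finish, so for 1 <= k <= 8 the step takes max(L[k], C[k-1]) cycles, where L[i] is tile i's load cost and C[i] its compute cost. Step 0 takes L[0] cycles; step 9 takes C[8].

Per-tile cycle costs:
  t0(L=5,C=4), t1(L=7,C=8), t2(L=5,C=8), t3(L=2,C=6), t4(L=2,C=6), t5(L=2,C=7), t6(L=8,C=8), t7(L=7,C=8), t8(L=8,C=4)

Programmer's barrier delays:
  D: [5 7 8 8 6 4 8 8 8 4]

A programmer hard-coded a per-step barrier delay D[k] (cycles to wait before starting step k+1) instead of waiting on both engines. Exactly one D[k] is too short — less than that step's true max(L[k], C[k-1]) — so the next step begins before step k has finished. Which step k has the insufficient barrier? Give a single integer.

hazard at step 5

[0] required=L[0]=5=5 vs D=5 ok
[1] required=max(L[1]=7,C[0]=4)=7 vs D=7 ok
[2] required=max(L[2]=5,C[1]=8)=8 vs D=8 ok
[3] required=max(L[3]=2,C[2]=8)=8 vs D=8 ok
[4] required=max(L[4]=2,C[3]=6)=6 vs D=6 ok
[5] required=max(L[5]=2,C[4]=6)=6 vs D=4 SHORT
[6] required=max(L[6]=8,C[5]=7)=8 vs D=8 ok
[7] required=max(L[7]=7,C[6]=8)=8 vs D=8 ok
[8] required=max(L[8]=8,C[7]=8)=8 vs D=8 ok
[9] required=C[8]=4=4 vs D=4 ok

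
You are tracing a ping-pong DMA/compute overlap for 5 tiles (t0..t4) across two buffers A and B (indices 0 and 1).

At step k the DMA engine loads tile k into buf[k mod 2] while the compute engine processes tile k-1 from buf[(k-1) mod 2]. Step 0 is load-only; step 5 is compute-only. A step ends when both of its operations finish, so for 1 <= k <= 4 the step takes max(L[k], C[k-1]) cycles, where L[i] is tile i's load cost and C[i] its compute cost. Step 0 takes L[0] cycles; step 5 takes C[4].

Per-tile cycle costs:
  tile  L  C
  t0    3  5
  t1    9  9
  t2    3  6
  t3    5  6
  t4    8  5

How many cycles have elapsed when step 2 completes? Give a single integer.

end_cycle[2] = 21

k=0 load=t0/3c comp=- wait=3 total=3
k=1 load=t1/9c comp=t0/5c wait=9 total=12
k=2 load=t2/3c comp=t1/9c wait=9 total=21
k=3 load=t3/5c comp=t2/6c wait=6 total=27
k=4 load=t4/8c comp=t3/6c wait=8 total=35
k=5 load=- comp=t4/5c wait=5 total=40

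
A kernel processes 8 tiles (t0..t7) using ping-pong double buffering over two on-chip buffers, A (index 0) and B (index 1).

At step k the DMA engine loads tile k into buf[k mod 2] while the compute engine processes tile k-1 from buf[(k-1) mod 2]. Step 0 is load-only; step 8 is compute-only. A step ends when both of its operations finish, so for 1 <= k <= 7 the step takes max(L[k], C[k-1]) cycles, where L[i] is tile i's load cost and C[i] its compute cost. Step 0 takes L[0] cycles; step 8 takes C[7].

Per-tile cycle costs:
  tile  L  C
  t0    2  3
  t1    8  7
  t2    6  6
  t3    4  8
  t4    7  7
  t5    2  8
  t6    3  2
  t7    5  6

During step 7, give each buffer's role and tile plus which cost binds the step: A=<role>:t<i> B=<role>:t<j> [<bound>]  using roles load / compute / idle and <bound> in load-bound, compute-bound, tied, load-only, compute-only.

step 0: L[0]=2 → dur=2, Σ=2 | A=load:t0 B=idle [load-only]
step 1: L[1]=8 C[0]=3 → dur=8, Σ=10 | A=compute:t0 B=load:t1 [load-bound]
step 2: L[2]=6 C[1]=7 → dur=7, Σ=17 | A=load:t2 B=compute:t1 [compute-bound]
step 3: L[3]=4 C[2]=6 → dur=6, Σ=23 | A=compute:t2 B=load:t3 [compute-bound]
step 4: L[4]=7 C[3]=8 → dur=8, Σ=31 | A=load:t4 B=compute:t3 [compute-bound]
step 5: L[5]=2 C[4]=7 → dur=7, Σ=38 | A=compute:t4 B=load:t5 [compute-bound]
step 6: L[6]=3 C[5]=8 → dur=8, Σ=46 | A=load:t6 B=compute:t5 [compute-bound]
step 7: L[7]=5 C[6]=2 → dur=5, Σ=51 | A=compute:t6 B=load:t7 [load-bound]
step 8: C[7]=6 → dur=6, Σ=57 | A=idle B=compute:t7 [compute-only]

step 7: A=compute:t6 B=load:t7 [load-bound]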